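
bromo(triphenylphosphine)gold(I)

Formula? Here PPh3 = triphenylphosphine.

Ligands: 1 triphenylphosphine (PPh3, neutral), 1 bromo (Br, -1). Ligand charge sum = -1.
With Au in oxidation state +1, the complex ion is [Au...].

[AuBr(PPh3)]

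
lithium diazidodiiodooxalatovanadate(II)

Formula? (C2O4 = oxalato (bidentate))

Li4[V(C2O4)I2(N3)2]

Ligands: 2 azido (N3, -1), 2 iodo (I, -1), 1 oxalato (C2O4, -2). Ligand charge sum = -6.
With V in oxidation state +2, the complex ion is [V...]^4−.
Charge balance with lithium (+1) requires 1 complex ion per 4 lithium.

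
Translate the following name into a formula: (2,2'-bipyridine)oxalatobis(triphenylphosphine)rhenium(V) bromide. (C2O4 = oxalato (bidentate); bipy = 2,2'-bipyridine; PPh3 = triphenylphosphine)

Ligands: 1 oxalato (C2O4, -2), 1 2,2'-bipyridine (bipy, neutral), 2 triphenylphosphine (PPh3, neutral). Ligand charge sum = -2.
With Re in oxidation state +5, the complex ion is [Re...]^3+.
Charge balance with bromide (-1) requires 1 complex ion per 3 bromide.

[Re(bipy)(C2O4)(PPh3)2]Br3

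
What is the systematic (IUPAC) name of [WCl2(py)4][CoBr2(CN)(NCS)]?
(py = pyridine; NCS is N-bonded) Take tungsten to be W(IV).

dichlorotetrakis(pyridine)tungsten(IV) dibromocyanoisothiocyanatocobaltate(II)

Both ions are complex: the cation is named first with the plain metal name, the anion second with the -ate form; each ion's ligands are alphabetised independently.
W is given as +4; the cation's ligand charges sum to -2, so the complex cation is 2+.
A 1:1 salt means the anion carries the equal and opposite charge, 2−.
Anion: ligand charges sum to -4; for the ion to be 2−, Co = +2.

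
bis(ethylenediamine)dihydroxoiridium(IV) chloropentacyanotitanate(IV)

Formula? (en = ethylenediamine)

Cation [Ir…]: ligand charges -2, Ir(IV) ⇒ ion charge 2+.
Anion [Ti…]: ligand charges -6, Ti(IV) ⇒ ion charge 2−.
One 2+ cation balances one 2− anion.

[Ir(en)2(OH)2][TiCl(CN)5]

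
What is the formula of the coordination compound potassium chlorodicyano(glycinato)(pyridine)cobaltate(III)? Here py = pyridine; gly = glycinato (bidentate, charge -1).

K[CoCl(CN)2(gly)(py)]

Ligands: 1 pyridine (py, neutral), 1 glycinato (gly, -1), 2 cyano (CN, -1), 1 chloro (Cl, -1). Ligand charge sum = -4.
Charge balance with potassium (+1) requires 1 complex ion per 1 potassium.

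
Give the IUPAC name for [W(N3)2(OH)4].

There is no counter-ion, so the complex is neutral overall.
Ligand charges: 2×azido (-1 each), 4×hydroxo (-1 each); total -6. So W + (-6) = 0, giving W = +6.
Ligands are named alphabetically: azido before hydroxo.

diazidotetrahydroxotungsten(VI)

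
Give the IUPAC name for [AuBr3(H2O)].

There is no counter-ion, so the complex is neutral overall.
Ligand charges: 1×aqua (neutral), 3×bromo (-1 each); total -3. So Au + (-3) = 0, giving Au = +3.
Ligands are named alphabetically: aqua before bromo.

aquatribromogold(III)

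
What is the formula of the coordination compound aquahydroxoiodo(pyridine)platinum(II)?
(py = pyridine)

[Pt(H2O)I(OH)(py)]

Ligands: 1 hydroxo (OH, -1), 1 aqua (H2O, neutral), 1 iodo (I, -1), 1 pyridine (py, neutral). Ligand charge sum = -2.
With Pt in oxidation state +2, the complex ion is [Pt...].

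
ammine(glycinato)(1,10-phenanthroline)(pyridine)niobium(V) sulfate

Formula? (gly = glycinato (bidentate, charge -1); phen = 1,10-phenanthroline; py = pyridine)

Ligands: 1 glycinato (gly, -1), 1 1,10-phenanthroline (phen, neutral), 1 ammine (NH3, neutral), 1 pyridine (py, neutral). Ligand charge sum = -1.
Charge balance with sulfate (-2) requires 1 complex ion per 2 sulfate.

[Nb(gly)(NH3)(phen)(py)](SO4)2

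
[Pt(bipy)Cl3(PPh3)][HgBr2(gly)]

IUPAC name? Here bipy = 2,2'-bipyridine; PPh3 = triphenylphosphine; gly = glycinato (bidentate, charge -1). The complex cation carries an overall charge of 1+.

The complex cation is given as 1+; its ligand charges sum to -3, so Pt = +4.
A 1:1 salt means the anion carries the equal and opposite charge, 1−.
Anion: ligand charges sum to -3; for the ion to be 1−, Hg = +2.

(2,2'-bipyridine)trichloro(triphenylphosphine)platinum(IV) dibromo(glycinato)mercurate(II)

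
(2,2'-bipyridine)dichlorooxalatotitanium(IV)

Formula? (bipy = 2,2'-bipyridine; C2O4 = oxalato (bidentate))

[Ti(bipy)(C2O4)Cl2]

Ligands: 1 2,2'-bipyridine (bipy, neutral), 2 chloro (Cl, -1), 1 oxalato (C2O4, -2). Ligand charge sum = -4.
With Ti in oxidation state +4, the complex ion is [Ti...].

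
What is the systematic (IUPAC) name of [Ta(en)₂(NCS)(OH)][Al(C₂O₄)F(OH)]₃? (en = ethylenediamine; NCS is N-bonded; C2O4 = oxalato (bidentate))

Both ions are complex: the cation is named first with the plain metal name, the anion second with the -ate form; each ion's ligands are alphabetised independently.
Aluminium is always +3 in its complexes; the anion's ligand charges sum to -4, so the complex anion is 1−.
With 3 anions per cation, the cation must be 3×1 = 3+.
Cation: ligand charges sum to -2; for the ion to be 3+, Ta = +5.

bis(ethylenediamine)hydroxoisothiocyanatotantalum(V) fluorohydroxooxalatoaluminate(III)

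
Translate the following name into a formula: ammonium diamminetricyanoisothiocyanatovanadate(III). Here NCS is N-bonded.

Ligands: 3 cyano (CN, -1), 2 ammine (NH3, neutral), 1 isothiocyanato (NCS, -1). Ligand charge sum = -4.
With V in oxidation state +3, the complex ion is [V...]^1−.
Charge balance with ammonium (+1) requires 1 complex ion per 1 ammonium.

NH4[V(CN)3(NCS)(NH3)2]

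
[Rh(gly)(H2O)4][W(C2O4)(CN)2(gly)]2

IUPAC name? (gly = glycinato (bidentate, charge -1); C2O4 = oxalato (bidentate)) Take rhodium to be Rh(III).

Rh is given as +3; the cation's ligand charges sum to -1, so the complex cation is 2+.
With 2 anions per cation, each anion must be 2/2 = 1−.
Anion: ligand charges sum to -5; for the ion to be 1−, W = +4.

tetraaqua(glycinato)rhodium(III) dicyano(glycinato)oxalatotungstate(IV)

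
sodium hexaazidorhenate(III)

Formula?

Ligands: 6 azido (N3, -1). Ligand charge sum = -6.
Charge balance with sodium (+1) requires 1 complex ion per 3 sodium.

Na3[Re(N3)6]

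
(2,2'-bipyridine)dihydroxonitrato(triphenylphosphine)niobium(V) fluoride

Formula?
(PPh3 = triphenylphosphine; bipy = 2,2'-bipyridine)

[Nb(bipy)(NO3)(OH)2(PPh3)]F2

Ligands: 1 nitrato (NO3, -1), 2 hydroxo (OH, -1), 1 triphenylphosphine (PPh3, neutral), 1 2,2'-bipyridine (bipy, neutral). Ligand charge sum = -3.
Charge balance with fluoride (-1) requires 1 complex ion per 2 fluoride.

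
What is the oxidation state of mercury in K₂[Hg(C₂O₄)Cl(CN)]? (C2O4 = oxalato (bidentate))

+2

2 potassium outside the brackets (+1 each) → the complex ion is 2−.
Ligand charges: 1×Cl = -1; 1×CN = -1; 1×C2O4 = -2; sum -4.
Hg + (-4) = 2− ⇒ Hg is +2.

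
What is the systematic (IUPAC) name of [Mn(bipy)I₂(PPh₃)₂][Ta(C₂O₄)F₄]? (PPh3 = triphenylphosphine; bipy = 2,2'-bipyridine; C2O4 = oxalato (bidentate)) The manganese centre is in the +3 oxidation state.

(2,2'-bipyridine)diiodobis(triphenylphosphine)manganese(III) tetrafluorooxalatotantalate(V)

Both ions are complex: the cation is named first with the plain metal name, the anion second with the -ate form; each ion's ligands are alphabetised independently.
Mn is given as +3; the cation's ligand charges sum to -2, so the complex cation is 1+.
A 1:1 salt means the anion carries the equal and opposite charge, 1−.
Anion: ligand charges sum to -6; for the ion to be 1−, Ta = +5.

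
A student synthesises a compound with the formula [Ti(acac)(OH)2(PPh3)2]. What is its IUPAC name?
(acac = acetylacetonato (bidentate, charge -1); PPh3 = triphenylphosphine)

(acetylacetonato)dihydroxobis(triphenylphosphine)titanium(III)

There is no counter-ion, so the complex is neutral overall.
Ligand charges: 1×acetylacetonato (-1 each), 2×triphenylphosphine (neutral), 2×hydroxo (-1 each); total -3. So Ti + (-3) = 0, giving Ti = +3.
Ligands are named alphabetically: acetylacetonato before hydroxo before triphenylphosphine.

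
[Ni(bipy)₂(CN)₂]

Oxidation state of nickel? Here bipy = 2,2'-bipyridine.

+2

No counter-ion: the bracketed complex is neutral.
Ligand charges: 2×CN = -2; 2×bipy neutral; sum -2.
Ni + (-2) = 0 ⇒ Ni is +2.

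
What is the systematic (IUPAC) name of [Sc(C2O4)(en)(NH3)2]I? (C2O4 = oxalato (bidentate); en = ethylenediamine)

diammine(ethylenediamine)oxalatoscandium(III) iodide

The 1 iodide counter-ion carries a total charge of -1, so each complex ion is 1+.
Ligand charges: 1×oxalato (-2 each), 1×ethylenediamine (neutral), 2×ammine (neutral); total -2. So Sc + (-2) = 1+, giving Sc = +3.
Ligands are named alphabetically: ammine before ethylenediamine before oxalato.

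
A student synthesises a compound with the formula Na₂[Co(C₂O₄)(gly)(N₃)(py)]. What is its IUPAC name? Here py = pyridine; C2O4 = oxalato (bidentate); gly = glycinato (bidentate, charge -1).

sodium azido(glycinato)oxalato(pyridine)cobaltate(II)

The 2 sodium counter-ions carry a total charge of +2, so each complex ion is 2−.
Ligand charges: 1×pyridine (neutral), 1×oxalato (-2 each), 1×glycinato (-1 each), 1×azido (-1 each); total -4. So Co + (-4) = 2−, giving Co = +2.
Ligands are named alphabetically: azido before glycinato before oxalato before pyridine.
The complex ion is anionic, so cobalt takes the -ate form cobaltate(II).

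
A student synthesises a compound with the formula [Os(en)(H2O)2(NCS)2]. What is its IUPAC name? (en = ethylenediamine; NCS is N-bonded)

diaqua(ethylenediamine)diisothiocyanatoosmium(II)

There is no counter-ion, so the complex is neutral overall.
Ligand charges: 1×ethylenediamine (neutral), 2×isothiocyanato (-1 each), 2×aqua (neutral); total -2. So Os + (-2) = 0, giving Os = +2.
Ligands are named alphabetically: aqua before ethylenediamine before isothiocyanato.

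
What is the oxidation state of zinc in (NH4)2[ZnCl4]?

+2

2 ammonium outside the brackets (+1 each) → the complex ion is 2−.
Ligand charges: 4×Cl = -4; sum -4.
Zn + (-4) = 2− ⇒ Zn is +2.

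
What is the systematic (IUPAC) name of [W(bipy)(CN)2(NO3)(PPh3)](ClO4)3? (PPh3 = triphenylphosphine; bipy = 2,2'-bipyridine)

(2,2'-bipyridine)dicyanonitrato(triphenylphosphine)tungsten(VI) perchlorate

The 3 perchlorate counter-ions carry a total charge of -3, so each complex ion is 3+.
Ligand charges: 1×triphenylphosphine (neutral), 2×cyano (-1 each), 1×2,2'-bipyridine (neutral), 1×nitrato (-1 each); total -3. So W + (-3) = 3+, giving W = +6.
Ligands are named alphabetically: bipyridine before cyano before nitrato before triphenylphosphine.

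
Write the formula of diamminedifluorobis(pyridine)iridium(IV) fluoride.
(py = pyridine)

[IrF2(NH3)2(py)2]F2

Ligands: 2 ammine (NH3, neutral), 2 fluoro (F, -1), 2 pyridine (py, neutral). Ligand charge sum = -2.
With Ir in oxidation state +4, the complex ion is [Ir...]^2+.
Charge balance with fluoride (-1) requires 1 complex ion per 2 fluoride.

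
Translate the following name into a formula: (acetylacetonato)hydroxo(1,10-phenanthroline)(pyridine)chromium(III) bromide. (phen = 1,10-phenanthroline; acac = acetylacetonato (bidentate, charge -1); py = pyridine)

[Cr(acac)(OH)(phen)(py)]Br

Ligands: 1 hydroxo (OH, -1), 1 1,10-phenanthroline (phen, neutral), 1 acetylacetonato (acac, -1), 1 pyridine (py, neutral). Ligand charge sum = -2.
With Cr in oxidation state +3, the complex ion is [Cr...]^1+.
Charge balance with bromide (-1) requires 1 complex ion per 1 bromide.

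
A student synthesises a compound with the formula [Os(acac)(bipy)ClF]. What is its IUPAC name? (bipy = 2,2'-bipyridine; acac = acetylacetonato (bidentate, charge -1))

(acetylacetonato)(2,2'-bipyridine)chlorofluoroosmium(III)

There is no counter-ion, so the complex is neutral overall.
Ligand charges: 1×2,2'-bipyridine (neutral), 1×fluoro (-1 each), 1×acetylacetonato (-1 each), 1×chloro (-1 each); total -3. So Os + (-3) = 0, giving Os = +3.
Ligands are named alphabetically: acetylacetonato before bipyridine before chloro before fluoro.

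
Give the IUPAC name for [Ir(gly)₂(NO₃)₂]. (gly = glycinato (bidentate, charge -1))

There is no counter-ion, so the complex is neutral overall.
Ligand charges: 2×glycinato (-1 each), 2×nitrato (-1 each); total -4. So Ir + (-4) = 0, giving Ir = +4.
Ligands are named alphabetically: glycinato before nitrato.

bis(glycinato)dinitratoiridium(IV)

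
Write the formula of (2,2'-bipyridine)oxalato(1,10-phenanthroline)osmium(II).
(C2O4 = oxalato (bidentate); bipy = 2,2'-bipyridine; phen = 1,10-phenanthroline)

Ligands: 1 oxalato (C2O4, -2), 1 2,2'-bipyridine (bipy, neutral), 1 1,10-phenanthroline (phen, neutral). Ligand charge sum = -2.
With Os in oxidation state +2, the complex ion is [Os...].

[Os(bipy)(C2O4)(phen)]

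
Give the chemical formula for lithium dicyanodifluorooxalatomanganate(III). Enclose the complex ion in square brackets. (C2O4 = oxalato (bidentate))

Li3[Mn(C2O4)(CN)2F2]

Ligands: 2 fluoro (F, -1), 1 oxalato (C2O4, -2), 2 cyano (CN, -1). Ligand charge sum = -6.
With Mn in oxidation state +3, the complex ion is [Mn...]^3−.
Charge balance with lithium (+1) requires 1 complex ion per 3 lithium.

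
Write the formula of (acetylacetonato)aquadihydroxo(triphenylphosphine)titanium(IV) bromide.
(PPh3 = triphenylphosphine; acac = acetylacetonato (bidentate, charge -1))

Ligands: 2 hydroxo (OH, -1), 1 triphenylphosphine (PPh3, neutral), 1 aqua (H2O, neutral), 1 acetylacetonato (acac, -1). Ligand charge sum = -3.
Charge balance with bromide (-1) requires 1 complex ion per 1 bromide.

[Ti(acac)(H2O)(OH)2(PPh3)]Br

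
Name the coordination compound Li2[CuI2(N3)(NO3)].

lithium azidodiiodonitratocuprate(II)

The 2 lithium counter-ions carry a total charge of +2, so each complex ion is 2−.
Ligand charges: 1×azido (-1 each), 1×nitrato (-1 each), 2×iodo (-1 each); total -4. So Cu + (-4) = 2−, giving Cu = +2.
The complex ion is anionic, so copper takes the -ate form cuprate(II).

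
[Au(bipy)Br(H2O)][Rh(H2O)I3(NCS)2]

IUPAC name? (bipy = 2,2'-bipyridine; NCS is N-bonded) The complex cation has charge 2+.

aqua(2,2'-bipyridine)bromogold(III) aquatriiododiisothiocyanatorhodate(III)

The complex cation is given as 2+; its ligand charges sum to -1, so Au = +3.
A 1:1 salt means the anion carries the equal and opposite charge, 2−.
Anion: ligand charges sum to -5; for the ion to be 2−, Rh = +3.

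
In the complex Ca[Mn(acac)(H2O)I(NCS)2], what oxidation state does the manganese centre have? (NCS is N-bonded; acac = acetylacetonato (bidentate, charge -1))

+2

1 calcium outside the brackets (+2 each) → the complex ion is 2−.
Ligand charges: 2×NCS = -2; 1×H2O neutral; 1×I = -1; 1×acac = -1; sum -4.
Mn + (-4) = 2− ⇒ Mn is +2.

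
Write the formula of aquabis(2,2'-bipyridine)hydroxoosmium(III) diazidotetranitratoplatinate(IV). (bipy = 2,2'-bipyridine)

Cation [Os…]: ligand charges -1, Os(III) ⇒ ion charge 2+.
Anion [Pt…]: ligand charges -6, Pt(IV) ⇒ ion charge 2−.
One 2+ cation balances one 2− anion.

[Os(bipy)2(H2O)(OH)][Pt(N3)2(NO3)4]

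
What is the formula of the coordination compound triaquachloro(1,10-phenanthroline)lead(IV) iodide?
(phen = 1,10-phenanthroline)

[PbCl(H2O)3(phen)]I3

Ligands: 1 chloro (Cl, -1), 3 aqua (H2O, neutral), 1 1,10-phenanthroline (phen, neutral). Ligand charge sum = -1.
Charge balance with iodide (-1) requires 1 complex ion per 3 iodide.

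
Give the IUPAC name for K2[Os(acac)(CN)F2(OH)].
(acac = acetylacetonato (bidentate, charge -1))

The 2 potassium counter-ions carry a total charge of +2, so each complex ion is 2−.
Ligand charges: 1×acetylacetonato (-1 each), 1×cyano (-1 each), 1×hydroxo (-1 each), 2×fluoro (-1 each); total -5. So Os + (-5) = 2−, giving Os = +3.
Ligands are named alphabetically: acetylacetonato before cyano before fluoro before hydroxo.
The complex ion is anionic, so osmium takes the -ate form osmate(III).

potassium (acetylacetonato)cyanodifluorohydroxoosmate(III)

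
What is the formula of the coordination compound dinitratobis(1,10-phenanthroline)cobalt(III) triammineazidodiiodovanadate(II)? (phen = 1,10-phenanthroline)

Cation [Co…]: ligand charges -2, Co(III) ⇒ ion charge 1+.
Anion [V…]: ligand charges -3, V(II) ⇒ ion charge 1−.

[Co(NO3)2(phen)2][VI2(N3)(NH3)3]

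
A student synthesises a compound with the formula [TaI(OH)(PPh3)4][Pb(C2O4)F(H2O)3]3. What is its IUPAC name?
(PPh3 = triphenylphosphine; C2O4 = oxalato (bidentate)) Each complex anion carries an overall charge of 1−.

hydroxoiodotetrakis(triphenylphosphine)tantalum(V) triaquafluorooxalatoplumbate(II)

Both ions are complex: the cation is named first with the plain metal name, the anion second with the -ate form; each ion's ligands are alphabetised independently.
The complex anion is given as 1−; its ligand charges sum to -3, so Pb = +2.
With 3 anions per cation, the cation must be 3×1 = 3+.
Cation: ligand charges sum to -2; for the ion to be 3+, Ta = +5.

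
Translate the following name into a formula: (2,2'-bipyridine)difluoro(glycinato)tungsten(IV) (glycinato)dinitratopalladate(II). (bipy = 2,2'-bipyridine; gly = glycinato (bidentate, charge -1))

[W(bipy)F2(gly)][Pd(gly)(NO3)2]

Cation [W…]: ligand charges -3, W(IV) ⇒ ion charge 1+.
Anion [Pd…]: ligand charges -3, Pd(II) ⇒ ion charge 1−.
One 1+ cation balances one 1− anion.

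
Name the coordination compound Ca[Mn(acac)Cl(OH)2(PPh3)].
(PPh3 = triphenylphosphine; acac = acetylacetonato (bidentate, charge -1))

The 1 calcium counter-ion carries a total charge of +2, so each complex ion is 2−.
Ligand charges: 2×hydroxo (-1 each), 1×triphenylphosphine (neutral), 1×chloro (-1 each), 1×acetylacetonato (-1 each); total -4. So Mn + (-4) = 2−, giving Mn = +2.
Ligands are named alphabetically: acetylacetonato before chloro before hydroxo before triphenylphosphine.
The complex ion is anionic, so manganese takes the -ate form manganate(II).

calcium (acetylacetonato)chlorodihydroxo(triphenylphosphine)manganate(II)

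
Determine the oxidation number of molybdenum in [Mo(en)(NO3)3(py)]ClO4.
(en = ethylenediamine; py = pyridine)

+4

1 perchlorate outside the brackets (-1 each) → the complex ion is 1+.
Ligand charges: 1×en neutral; 3×NO3 = -3; 1×py neutral; sum -3.
Mo + (-3) = 1+ ⇒ Mo is +4.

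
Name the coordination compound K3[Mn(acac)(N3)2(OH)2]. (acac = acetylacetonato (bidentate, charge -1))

potassium (acetylacetonato)diazidodihydroxomanganate(II)

The 3 potassium counter-ions carry a total charge of +3, so each complex ion is 3−.
Ligand charges: 2×hydroxo (-1 each), 1×acetylacetonato (-1 each), 2×azido (-1 each); total -5. So Mn + (-5) = 3−, giving Mn = +2.
The complex ion is anionic, so manganese takes the -ate form manganate(II).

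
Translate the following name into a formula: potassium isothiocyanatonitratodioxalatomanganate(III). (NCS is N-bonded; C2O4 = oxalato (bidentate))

Ligands: 1 nitrato (NO3, -1), 1 isothiocyanato (NCS, -1), 2 oxalato (C2O4, -2). Ligand charge sum = -6.
With Mn in oxidation state +3, the complex ion is [Mn...]^3−.
Charge balance with potassium (+1) requires 1 complex ion per 3 potassium.

K3[Mn(C2O4)2(NCS)(NO3)]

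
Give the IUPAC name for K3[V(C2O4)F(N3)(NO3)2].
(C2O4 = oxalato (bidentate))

potassium azidofluorodinitratooxalatovanadate(III)

The 3 potassium counter-ions carry a total charge of +3, so each complex ion is 3−.
Ligand charges: 2×nitrato (-1 each), 1×fluoro (-1 each), 1×azido (-1 each), 1×oxalato (-2 each); total -6. So V + (-6) = 3−, giving V = +3.
The complex ion is anionic, so vanadium takes the -ate form vanadate(III).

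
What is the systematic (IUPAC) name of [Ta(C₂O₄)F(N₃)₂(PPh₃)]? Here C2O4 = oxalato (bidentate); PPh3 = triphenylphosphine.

diazidofluorooxalato(triphenylphosphine)tantalum(V)

There is no counter-ion, so the complex is neutral overall.
Ligand charges: 1×oxalato (-2 each), 2×azido (-1 each), 1×triphenylphosphine (neutral), 1×fluoro (-1 each); total -5. So Ta + (-5) = 0, giving Ta = +5.
Ligands are named alphabetically: azido before fluoro before oxalato before triphenylphosphine.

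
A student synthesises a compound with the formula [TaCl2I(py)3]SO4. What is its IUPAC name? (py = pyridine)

dichloroiodotris(pyridine)tantalum(V) sulfate

The 1 sulfate counter-ion carries a total charge of -2, so each complex ion is 2+.
Ligand charges: 3×pyridine (neutral), 1×iodo (-1 each), 2×chloro (-1 each); total -3. So Ta + (-3) = 2+, giving Ta = +5.
Ligands are named alphabetically: chloro before iodo before pyridine.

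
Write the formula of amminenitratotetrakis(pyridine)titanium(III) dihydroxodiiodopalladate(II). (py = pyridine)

Cation [Ti…]: ligand charges -1, Ti(III) ⇒ ion charge 2+.
Anion [Pd…]: ligand charges -4, Pd(II) ⇒ ion charge 2−.
One 2+ cation balances one 2− anion.

[Ti(NH3)(NO3)(py)4][PdI2(OH)2]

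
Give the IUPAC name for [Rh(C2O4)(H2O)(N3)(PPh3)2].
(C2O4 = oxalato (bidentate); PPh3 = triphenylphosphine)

There is no counter-ion, so the complex is neutral overall.
Ligand charges: 1×azido (-1 each), 1×oxalato (-2 each), 1×aqua (neutral), 2×triphenylphosphine (neutral); total -3. So Rh + (-3) = 0, giving Rh = +3.
Ligands are named alphabetically: aqua before azido before oxalato before triphenylphosphine.

aquaazidooxalatobis(triphenylphosphine)rhodium(III)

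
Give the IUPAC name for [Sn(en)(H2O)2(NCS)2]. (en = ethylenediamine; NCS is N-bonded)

There is no counter-ion, so the complex is neutral overall.
Ligand charges: 1×ethylenediamine (neutral), 2×aqua (neutral), 2×isothiocyanato (-1 each); total -2. So Sn + (-2) = 0, giving Sn = +2.
Ligands are named alphabetically: aqua before ethylenediamine before isothiocyanato.

diaqua(ethylenediamine)diisothiocyanatotin(II)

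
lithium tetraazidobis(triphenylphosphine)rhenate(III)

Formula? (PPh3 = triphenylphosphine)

Li[Re(N3)4(PPh3)2]

Ligands: 4 azido (N3, -1), 2 triphenylphosphine (PPh3, neutral). Ligand charge sum = -4.
With Re in oxidation state +3, the complex ion is [Re...]^1−.
Charge balance with lithium (+1) requires 1 complex ion per 1 lithium.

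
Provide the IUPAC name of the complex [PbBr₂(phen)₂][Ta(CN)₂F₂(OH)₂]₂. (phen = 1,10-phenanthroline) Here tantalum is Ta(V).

dibromobis(1,10-phenanthroline)lead(IV) dicyanodifluorodihydroxotantalate(V)

Ta is given as +5; the anion's ligand charges sum to -6, so the complex anion is 1−.
With 2 anions per cation, the cation must be 2×1 = 2+.
Cation: ligand charges sum to -2; for the ion to be 2+, Pb = +4.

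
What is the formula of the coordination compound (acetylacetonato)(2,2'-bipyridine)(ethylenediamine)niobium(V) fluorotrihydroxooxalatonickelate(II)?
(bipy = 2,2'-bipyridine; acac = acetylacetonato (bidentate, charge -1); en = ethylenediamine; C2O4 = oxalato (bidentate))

[Nb(acac)(bipy)(en)][Ni(C2O4)F(OH)3]

Cation [Nb…]: ligand charges -1, Nb(V) ⇒ ion charge 4+.
Anion [Ni…]: ligand charges -6, Ni(II) ⇒ ion charge 4−.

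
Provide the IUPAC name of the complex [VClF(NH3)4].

tetraamminechlorofluorovanadium(II)

There is no counter-ion, so the complex is neutral overall.
Ligand charges: 4×ammine (neutral), 1×chloro (-1 each), 1×fluoro (-1 each); total -2. So V + (-2) = 0, giving V = +2.
Ligands are named alphabetically: ammine before chloro before fluoro.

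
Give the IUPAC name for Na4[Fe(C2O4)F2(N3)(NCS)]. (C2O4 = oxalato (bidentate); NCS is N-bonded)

sodium azidodifluoroisothiocyanatooxalatoferrate(II)

The 4 sodium counter-ions carry a total charge of +4, so each complex ion is 4−.
Ligand charges: 1×oxalato (-2 each), 1×isothiocyanato (-1 each), 2×fluoro (-1 each), 1×azido (-1 each); total -6. So Fe + (-6) = 4−, giving Fe = +2.
Ligands are named alphabetically: azido before fluoro before isothiocyanato before oxalato.
The complex ion is anionic, so iron takes the -ate form ferrate(II).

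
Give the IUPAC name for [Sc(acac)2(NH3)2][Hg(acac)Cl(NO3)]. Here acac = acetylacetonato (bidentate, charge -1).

bis(acetylacetonato)diamminescandium(III) (acetylacetonato)chloronitratomercurate(II)

Scandium is always +3 in its complexes; the cation's ligand charges sum to -2, so the complex cation is 1+.
A 1:1 salt means the anion carries the equal and opposite charge, 1−.
Anion: ligand charges sum to -3; for the ion to be 1−, Hg = +2.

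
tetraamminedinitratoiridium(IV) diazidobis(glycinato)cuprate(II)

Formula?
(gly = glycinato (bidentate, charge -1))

Cation [Ir…]: ligand charges -2, Ir(IV) ⇒ ion charge 2+.
Anion [Cu…]: ligand charges -4, Cu(II) ⇒ ion charge 2−.

[Ir(NH3)4(NO3)2][Cu(gly)2(N3)2]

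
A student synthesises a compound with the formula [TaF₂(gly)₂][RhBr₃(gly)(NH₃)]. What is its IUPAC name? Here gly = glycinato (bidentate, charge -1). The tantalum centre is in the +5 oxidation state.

Both ions are complex: the cation is named first with the plain metal name, the anion second with the -ate form; each ion's ligands are alphabetised independently.
Ta is given as +5; the cation's ligand charges sum to -4, so the complex cation is 1+.
A 1:1 salt means the anion carries the equal and opposite charge, 1−.
Anion: ligand charges sum to -4; for the ion to be 1−, Rh = +3.

difluorobis(glycinato)tantalum(V) amminetribromo(glycinato)rhodate(III)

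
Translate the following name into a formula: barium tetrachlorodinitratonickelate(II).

Ligands: 2 nitrato (NO3, -1), 4 chloro (Cl, -1). Ligand charge sum = -6.
Charge balance with barium (+2) requires 1 complex ion per 2 barium.

Ba2[NiCl4(NO3)2]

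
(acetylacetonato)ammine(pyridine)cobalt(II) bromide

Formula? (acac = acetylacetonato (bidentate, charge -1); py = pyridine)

[Co(acac)(NH3)(py)]Br

Ligands: 1 ammine (NH3, neutral), 1 acetylacetonato (acac, -1), 1 pyridine (py, neutral). Ligand charge sum = -1.
Charge balance with bromide (-1) requires 1 complex ion per 1 bromide.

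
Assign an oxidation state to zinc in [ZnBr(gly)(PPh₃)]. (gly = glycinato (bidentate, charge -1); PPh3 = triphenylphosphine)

+2

No counter-ion: the bracketed complex is neutral.
Ligand charges: 1×gly = -1; 1×Br = -1; 1×PPh3 neutral; sum -2.
Zn + (-2) = 0 ⇒ Zn is +2.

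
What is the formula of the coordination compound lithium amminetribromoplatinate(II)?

Li[PtBr3(NH3)]

Ligands: 3 bromo (Br, -1), 1 ammine (NH3, neutral). Ligand charge sum = -3.
Charge balance with lithium (+1) requires 1 complex ion per 1 lithium.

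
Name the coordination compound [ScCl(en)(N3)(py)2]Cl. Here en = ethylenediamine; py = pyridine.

azidochloro(ethylenediamine)bis(pyridine)scandium(III) chloride

The 1 chloride counter-ion carries a total charge of -1, so each complex ion is 1+.
Ligand charges: 1×azido (-1 each), 1×chloro (-1 each), 1×ethylenediamine (neutral), 2×pyridine (neutral); total -2. So Sc + (-2) = 1+, giving Sc = +3.
Ligands are named alphabetically: azido before chloro before ethylenediamine before pyridine.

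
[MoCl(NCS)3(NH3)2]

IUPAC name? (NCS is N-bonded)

There is no counter-ion, so the complex is neutral overall.
Ligand charges: 2×ammine (neutral), 1×chloro (-1 each), 3×isothiocyanato (-1 each); total -4. So Mo + (-4) = 0, giving Mo = +4.
Ligands are named alphabetically: ammine before chloro before isothiocyanato.

diamminechlorotriisothiocyanatomolybdenum(IV)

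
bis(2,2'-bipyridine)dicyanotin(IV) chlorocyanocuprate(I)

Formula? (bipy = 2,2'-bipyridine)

[Sn(bipy)2(CN)2][CuCl(CN)]2

Cation [Sn…]: ligand charges -2, Sn(IV) ⇒ ion charge 2+.
Anion [Cu…]: ligand charges -2, Cu(I) ⇒ ion charge 1−.
One 2+ cation requires 2 of the 1− anion.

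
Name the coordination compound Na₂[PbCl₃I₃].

The 2 sodium counter-ions carry a total charge of +2, so each complex ion is 2−.
Ligand charges: 3×iodo (-1 each), 3×chloro (-1 each); total -6. So Pb + (-6) = 2−, giving Pb = +4.
Ligands are named alphabetically: chloro before iodo.
The complex ion is anionic, so lead takes the -ate form plumbate(IV).

sodium trichlorotriiodoplumbate(IV)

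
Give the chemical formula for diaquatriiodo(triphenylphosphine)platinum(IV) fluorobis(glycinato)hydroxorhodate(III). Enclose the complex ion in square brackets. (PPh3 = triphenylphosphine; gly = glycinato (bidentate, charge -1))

Cation [Pt…]: ligand charges -3, Pt(IV) ⇒ ion charge 1+.
Anion [Rh…]: ligand charges -4, Rh(III) ⇒ ion charge 1−.

[Pt(H2O)2I3(PPh3)][RhF(gly)2(OH)]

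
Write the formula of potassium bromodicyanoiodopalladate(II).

Ligands: 1 bromo (Br, -1), 1 iodo (I, -1), 2 cyano (CN, -1). Ligand charge sum = -4.
With Pd in oxidation state +2, the complex ion is [Pd...]^2−.
Charge balance with potassium (+1) requires 1 complex ion per 2 potassium.

K2[PdBr(CN)2I]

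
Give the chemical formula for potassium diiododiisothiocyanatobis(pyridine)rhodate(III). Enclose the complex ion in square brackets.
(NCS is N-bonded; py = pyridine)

Ligands: 2 iodo (I, -1), 2 isothiocyanato (NCS, -1), 2 pyridine (py, neutral). Ligand charge sum = -4.
With Rh in oxidation state +3, the complex ion is [Rh...]^1−.
Charge balance with potassium (+1) requires 1 complex ion per 1 potassium.

K[RhI2(NCS)2(py)2]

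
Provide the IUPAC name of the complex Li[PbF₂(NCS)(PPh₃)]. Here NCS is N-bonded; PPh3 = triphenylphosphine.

lithium difluoroisothiocyanato(triphenylphosphine)plumbate(II)

The 1 lithium counter-ion carries a total charge of +1, so each complex ion is 1−.
Ligand charges: 2×fluoro (-1 each), 1×isothiocyanato (-1 each), 1×triphenylphosphine (neutral); total -3. So Pb + (-3) = 1−, giving Pb = +2.
Ligands are named alphabetically: fluoro before isothiocyanato before triphenylphosphine.
The complex ion is anionic, so lead takes the -ate form plumbate(II).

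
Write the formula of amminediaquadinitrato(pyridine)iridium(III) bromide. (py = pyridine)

[Ir(H2O)2(NH3)(NO3)2(py)]Br

Ligands: 1 pyridine (py, neutral), 2 nitrato (NO3, -1), 2 aqua (H2O, neutral), 1 ammine (NH3, neutral). Ligand charge sum = -2.
With Ir in oxidation state +3, the complex ion is [Ir...]^1+.
Charge balance with bromide (-1) requires 1 complex ion per 1 bromide.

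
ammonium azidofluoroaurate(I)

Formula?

Ligands: 1 fluoro (F, -1), 1 azido (N3, -1). Ligand charge sum = -2.
Charge balance with ammonium (+1) requires 1 complex ion per 1 ammonium.

NH4[AuF(N3)]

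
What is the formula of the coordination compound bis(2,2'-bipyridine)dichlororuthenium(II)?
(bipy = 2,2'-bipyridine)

[Ru(bipy)2Cl2]

Ligands: 2 chloro (Cl, -1), 2 2,2'-bipyridine (bipy, neutral). Ligand charge sum = -2.
With Ru in oxidation state +2, the complex ion is [Ru...].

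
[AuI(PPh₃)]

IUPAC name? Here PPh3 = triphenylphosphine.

There is no counter-ion, so the complex is neutral overall.
Ligand charges: 1×iodo (-1 each), 1×triphenylphosphine (neutral); total -1. So Au + (-1) = 0, giving Au = +1.
Ligands are named alphabetically: iodo before triphenylphosphine.

iodo(triphenylphosphine)gold(I)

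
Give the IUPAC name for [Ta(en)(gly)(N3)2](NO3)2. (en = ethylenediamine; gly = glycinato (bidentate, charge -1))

diazido(ethylenediamine)(glycinato)tantalum(V) nitrate

The 2 nitrate counter-ions carry a total charge of -2, so each complex ion is 2+.
Ligand charges: 2×azido (-1 each), 1×ethylenediamine (neutral), 1×glycinato (-1 each); total -3. So Ta + (-3) = 2+, giving Ta = +5.
Ligands are named alphabetically: azido before ethylenediamine before glycinato.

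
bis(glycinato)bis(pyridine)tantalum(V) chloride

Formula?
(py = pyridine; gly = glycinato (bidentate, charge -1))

Ligands: 2 pyridine (py, neutral), 2 glycinato (gly, -1). Ligand charge sum = -2.
With Ta in oxidation state +5, the complex ion is [Ta...]^3+.
Charge balance with chloride (-1) requires 1 complex ion per 3 chloride.

[Ta(gly)2(py)2]Cl3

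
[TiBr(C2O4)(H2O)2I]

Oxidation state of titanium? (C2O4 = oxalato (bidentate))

No counter-ion: the bracketed complex is neutral.
Ligand charges: 2×H2O neutral; 1×I = -1; 1×C2O4 = -2; 1×Br = -1; sum -4.
Ti + (-4) = 0 ⇒ Ti is +4.

+4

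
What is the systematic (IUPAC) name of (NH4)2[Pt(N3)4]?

ammonium tetraazidoplatinate(II)

The 2 ammonium counter-ions carry a total charge of +2, so each complex ion is 2−.
Ligand charges: 4×azido (-1 each); total -4. So Pt + (-4) = 2−, giving Pt = +2.
The complex ion is anionic, so platinum takes the -ate form platinate(II).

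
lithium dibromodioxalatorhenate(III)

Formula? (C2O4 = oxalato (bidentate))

Li3[ReBr2(C2O4)2]

Ligands: 2 bromo (Br, -1), 2 oxalato (C2O4, -2). Ligand charge sum = -6.
Charge balance with lithium (+1) requires 1 complex ion per 3 lithium.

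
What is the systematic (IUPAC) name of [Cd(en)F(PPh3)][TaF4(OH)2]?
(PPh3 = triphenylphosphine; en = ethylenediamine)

Cadmium is always +2 in its complexes; the cation's ligand charges sum to -1, so the complex cation is 1+.
A 1:1 salt means the anion carries the equal and opposite charge, 1−.
Anion: ligand charges sum to -6; for the ion to be 1−, Ta = +5.

(ethylenediamine)fluoro(triphenylphosphine)cadmium(II) tetrafluorodihydroxotantalate(V)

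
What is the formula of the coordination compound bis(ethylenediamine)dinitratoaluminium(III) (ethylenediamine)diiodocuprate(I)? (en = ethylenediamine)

Cation [Al…]: ligand charges -2, Al(III) ⇒ ion charge 1+.
Anion [Cu…]: ligand charges -2, Cu(I) ⇒ ion charge 1−.

[Al(en)2(NO3)2][Cu(en)I2]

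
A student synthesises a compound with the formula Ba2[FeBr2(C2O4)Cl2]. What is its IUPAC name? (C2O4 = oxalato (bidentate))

The 2 barium counter-ions carry a total charge of +4, so each complex ion is 4−.
Ligand charges: 2×chloro (-1 each), 1×oxalato (-2 each), 2×bromo (-1 each); total -6. So Fe + (-6) = 4−, giving Fe = +2.
Ligands are named alphabetically: bromo before chloro before oxalato.
The complex ion is anionic, so iron takes the -ate form ferrate(II).

barium dibromodichlorooxalatoferrate(II)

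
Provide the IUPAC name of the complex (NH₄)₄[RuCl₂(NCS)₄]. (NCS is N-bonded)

The 4 ammonium counter-ions carry a total charge of +4, so each complex ion is 4−.
Ligand charges: 2×chloro (-1 each), 4×isothiocyanato (-1 each); total -6. So Ru + (-6) = 4−, giving Ru = +2.
The complex ion is anionic, so ruthenium takes the -ate form ruthenate(II).

ammonium dichlorotetraisothiocyanatoruthenate(II)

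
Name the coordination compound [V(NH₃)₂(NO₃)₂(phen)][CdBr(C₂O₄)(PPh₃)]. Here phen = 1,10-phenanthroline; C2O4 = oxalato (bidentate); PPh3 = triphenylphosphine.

diamminedinitrato(1,10-phenanthroline)vanadium(III) bromooxalato(triphenylphosphine)cadmate(II)

Cadmium is always +2 in its complexes; the anion's ligand charges sum to -3, so the complex anion is 1−.
A 1:1 salt means the cation carries the equal and opposite charge, 1+.
Cation: ligand charges sum to -2; for the ion to be 1+, V = +3.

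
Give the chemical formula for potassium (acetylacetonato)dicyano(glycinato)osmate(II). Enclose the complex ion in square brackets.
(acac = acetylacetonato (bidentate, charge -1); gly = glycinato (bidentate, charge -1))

Ligands: 1 acetylacetonato (acac, -1), 1 glycinato (gly, -1), 2 cyano (CN, -1). Ligand charge sum = -4.
With Os in oxidation state +2, the complex ion is [Os...]^2−.
Charge balance with potassium (+1) requires 1 complex ion per 2 potassium.

K2[Os(acac)(CN)2(gly)]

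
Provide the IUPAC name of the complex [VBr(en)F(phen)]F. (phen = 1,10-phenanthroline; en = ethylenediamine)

The 1 fluoride counter-ion carries a total charge of -1, so each complex ion is 1+.
Ligand charges: 1×1,10-phenanthroline (neutral), 1×ethylenediamine (neutral), 1×fluoro (-1 each), 1×bromo (-1 each); total -2. So V + (-2) = 1+, giving V = +3.
Ligands are named alphabetically: bromo before ethylenediamine before fluoro before phenanthroline.

bromo(ethylenediamine)fluoro(1,10-phenanthroline)vanadium(III) fluoride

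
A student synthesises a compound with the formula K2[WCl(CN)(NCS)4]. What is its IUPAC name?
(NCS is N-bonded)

potassium chlorocyanotetraisothiocyanatotungstate(IV)

The 2 potassium counter-ions carry a total charge of +2, so each complex ion is 2−.
Ligand charges: 1×cyano (-1 each), 1×chloro (-1 each), 4×isothiocyanato (-1 each); total -6. So W + (-6) = 2−, giving W = +4.
Ligands are named alphabetically: chloro before cyano before isothiocyanato.
The complex ion is anionic, so tungsten takes the -ate form tungstate(IV).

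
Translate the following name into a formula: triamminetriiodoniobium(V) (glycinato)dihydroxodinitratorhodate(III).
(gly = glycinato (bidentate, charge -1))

[NbI3(NH3)3][Rh(gly)(NO3)2(OH)2]

Cation [Nb…]: ligand charges -3, Nb(V) ⇒ ion charge 2+.
Anion [Rh…]: ligand charges -5, Rh(III) ⇒ ion charge 2−.
One 2+ cation balances one 2− anion.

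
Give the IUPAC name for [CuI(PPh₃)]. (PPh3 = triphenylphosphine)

There is no counter-ion, so the complex is neutral overall.
Ligand charges: 1×iodo (-1 each), 1×triphenylphosphine (neutral); total -1. So Cu + (-1) = 0, giving Cu = +1.
Ligands are named alphabetically: iodo before triphenylphosphine.

iodo(triphenylphosphine)copper(I)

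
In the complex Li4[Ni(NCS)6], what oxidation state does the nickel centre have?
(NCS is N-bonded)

+2

4 lithium outside the brackets (+1 each) → the complex ion is 4−.
Ligand charges: 6×NCS = -6; sum -6.
Ni + (-6) = 4− ⇒ Ni is +2.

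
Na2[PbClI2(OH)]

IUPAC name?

sodium chlorohydroxodiiodoplumbate(II)

The 2 sodium counter-ions carry a total charge of +2, so each complex ion is 2−.
Ligand charges: 2×iodo (-1 each), 1×chloro (-1 each), 1×hydroxo (-1 each); total -4. So Pb + (-4) = 2−, giving Pb = +2.
The complex ion is anionic, so lead takes the -ate form plumbate(II).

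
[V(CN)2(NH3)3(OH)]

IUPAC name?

triamminedicyanohydroxovanadium(III)

There is no counter-ion, so the complex is neutral overall.
Ligand charges: 3×ammine (neutral), 1×hydroxo (-1 each), 2×cyano (-1 each); total -3. So V + (-3) = 0, giving V = +3.
Ligands are named alphabetically: ammine before cyano before hydroxo.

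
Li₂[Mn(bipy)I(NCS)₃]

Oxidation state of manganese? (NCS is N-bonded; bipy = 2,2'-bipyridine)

+2

2 lithium outside the brackets (+1 each) → the complex ion is 2−.
Ligand charges: 1×I = -1; 3×NCS = -3; 1×bipy neutral; sum -4.
Mn + (-4) = 2− ⇒ Mn is +2.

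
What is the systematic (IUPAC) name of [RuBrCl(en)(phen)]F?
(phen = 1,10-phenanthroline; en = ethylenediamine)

bromochloro(ethylenediamine)(1,10-phenanthroline)ruthenium(III) fluoride

The 1 fluoride counter-ion carries a total charge of -1, so each complex ion is 1+.
Ligand charges: 1×1,10-phenanthroline (neutral), 1×ethylenediamine (neutral), 1×bromo (-1 each), 1×chloro (-1 each); total -2. So Ru + (-2) = 1+, giving Ru = +3.
Ligands are named alphabetically: bromo before chloro before ethylenediamine before phenanthroline.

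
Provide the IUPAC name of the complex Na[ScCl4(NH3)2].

sodium diamminetetrachloroscandate(III)

The 1 sodium counter-ion carries a total charge of +1, so each complex ion is 1−.
Ligand charges: 2×ammine (neutral), 4×chloro (-1 each); total -4. So Sc + (-4) = 1−, giving Sc = +3.
The complex ion is anionic, so scandium takes the -ate form scandate(III).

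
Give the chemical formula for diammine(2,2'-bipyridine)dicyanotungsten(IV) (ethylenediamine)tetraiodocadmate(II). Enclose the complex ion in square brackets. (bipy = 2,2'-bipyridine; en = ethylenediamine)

[W(bipy)(CN)2(NH3)2][Cd(en)I4]

Cation [W…]: ligand charges -2, W(IV) ⇒ ion charge 2+.
Anion [Cd…]: ligand charges -4, Cd(II) ⇒ ion charge 2−.
One 2+ cation balances one 2− anion.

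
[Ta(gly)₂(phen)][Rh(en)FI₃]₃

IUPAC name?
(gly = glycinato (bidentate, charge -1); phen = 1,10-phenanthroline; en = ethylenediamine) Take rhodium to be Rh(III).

Rh is given as +3; the anion's ligand charges sum to -4, so the complex anion is 1−.
With 3 anions per cation, the cation must be 3×1 = 3+.
Cation: ligand charges sum to -2; for the ion to be 3+, Ta = +5.

bis(glycinato)(1,10-phenanthroline)tantalum(V) (ethylenediamine)fluorotriiodorhodate(III)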